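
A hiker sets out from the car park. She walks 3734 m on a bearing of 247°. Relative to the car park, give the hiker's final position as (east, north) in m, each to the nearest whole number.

Leg 1 (247°, 3734 m): east 3734 sin 247° = -3437.17, north 3734 cos 247° = -1458.99
Summing: -3437.17 m east, -1458.99 m north → (-3437, -1459).

(-3437, -1459)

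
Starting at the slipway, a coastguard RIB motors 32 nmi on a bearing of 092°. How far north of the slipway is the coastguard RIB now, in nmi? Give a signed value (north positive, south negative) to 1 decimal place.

-1.1 nmi

Leg 1 (092°, 32 nmi): east 32 sin 92° = 31.98, north 32 cos 92° = -1.12
Net north component: -1.12 nmi.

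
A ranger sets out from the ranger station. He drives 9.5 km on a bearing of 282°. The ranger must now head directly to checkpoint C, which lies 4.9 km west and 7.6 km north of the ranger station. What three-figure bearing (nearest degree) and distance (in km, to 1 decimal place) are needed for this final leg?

Leg 1 (282°, 9.5 km): east 9.5 sin 282° = -9.29, north 9.5 cos 282° = 1.98
Current position: (-9.29, 1.98). Target: (-4.9, 7.6). Remaining: Δeast = 4.39, Δnorth = 5.62.
Bearing = atan2(4.39, 5.62) mod 360° = 37.99°; distance = √((4.39)² + (5.62)²) = 7.137 km.

038°, 7.1 km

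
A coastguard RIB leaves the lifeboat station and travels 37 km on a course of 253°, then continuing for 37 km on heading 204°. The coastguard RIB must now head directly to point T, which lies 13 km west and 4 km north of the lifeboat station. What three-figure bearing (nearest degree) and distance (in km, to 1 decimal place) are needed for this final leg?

Leg 1 (253°, 37 km): east 37 sin 253° = -35.38, north 37 cos 253° = -10.82
Leg 2 (204°, 37 km): east 37 sin 204° = -15.05, north 37 cos 204° = -33.80
Current position: (-50.43, -44.62). Target: (-13, 4). Remaining: Δeast = 37.43, Δnorth = 48.62.
Bearing = atan2(37.43, 48.62) mod 360° = 37.59°; distance = √((37.43)² + (48.62)²) = 61.360 km.

038°, 61.4 km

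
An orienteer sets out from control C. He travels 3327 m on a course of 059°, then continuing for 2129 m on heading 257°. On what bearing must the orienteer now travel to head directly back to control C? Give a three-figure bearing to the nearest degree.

212°

Leg 1 (059°, 3327 m): east 3327 sin 59° = 2851.80, north 3327 cos 59° = 1713.53
Leg 2 (257°, 2129 m): east 2129 sin 257° = -2074.43, north 2129 cos 257° = -478.92
Net displacement: 777.36 east, 1234.61 north. Direction back to start is (-777.36, -1234.61): bearing = atan2(-777.36, -1234.61) mod 360° = 212.20° ≈ 212°.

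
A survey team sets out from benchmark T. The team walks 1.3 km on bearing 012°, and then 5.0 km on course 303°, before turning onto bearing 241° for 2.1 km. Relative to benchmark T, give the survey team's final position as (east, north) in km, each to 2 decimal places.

(-5.76, 2.98)

Leg 1 (012°, 1.3 km): east 1.3 sin 12° = 0.27, north 1.3 cos 12° = 1.27
Leg 2 (303°, 5.0 km): east 5.0 sin 303° = -4.19, north 5.0 cos 303° = 2.72
Leg 3 (241°, 2.1 km): east 2.1 sin 241° = -1.84, north 2.1 cos 241° = -1.02
Summing: -5.76 km east, 2.98 km north → (-5.76, 2.98).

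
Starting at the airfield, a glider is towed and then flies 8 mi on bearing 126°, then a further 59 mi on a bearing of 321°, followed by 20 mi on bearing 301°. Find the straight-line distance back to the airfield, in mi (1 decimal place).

70.2 mi

Leg 1 (126°, 8 mi): east 8 sin 126° = 6.47, north 8 cos 126° = -4.70
Leg 2 (321°, 59 mi): east 59 sin 321° = -37.13, north 59 cos 321° = 45.85
Leg 3 (301°, 20 mi): east 20 sin 301° = -17.14, north 20 cos 301° = 10.30
Net: -47.80 east, 51.45 north. Distance = √((-47.80)² + (51.45)²) = 70.229 mi.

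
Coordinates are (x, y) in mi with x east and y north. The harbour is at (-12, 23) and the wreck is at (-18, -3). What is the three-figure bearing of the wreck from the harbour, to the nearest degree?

193°

Δeast = -18 − -12 = -6.00; Δnorth = -3 − 23 = -26.00.
Bearing = atan2(Δeast, Δnorth) mod 360° = 192.99° ≈ 193°.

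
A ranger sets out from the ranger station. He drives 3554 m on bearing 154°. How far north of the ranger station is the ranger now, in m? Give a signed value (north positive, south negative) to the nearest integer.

-3194 m

Leg 1 (154°, 3554 m): east 3554 sin 154° = 1557.97, north 3554 cos 154° = -3194.31
Net north component: -3194.31 m.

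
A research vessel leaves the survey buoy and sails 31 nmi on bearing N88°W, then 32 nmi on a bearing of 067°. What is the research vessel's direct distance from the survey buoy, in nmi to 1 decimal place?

Leg 1 (N88°W, 31 nmi): east 31 sin 272° = -30.98, north 31 cos 272° = 1.08
Leg 2 (067°, 32 nmi): east 32 sin 67° = 29.46, north 32 cos 67° = 12.50
Net: -1.52 east, 13.59 north. Distance = √((-1.52)² + (13.59)²) = 13.671 nmi.

13.7 nmi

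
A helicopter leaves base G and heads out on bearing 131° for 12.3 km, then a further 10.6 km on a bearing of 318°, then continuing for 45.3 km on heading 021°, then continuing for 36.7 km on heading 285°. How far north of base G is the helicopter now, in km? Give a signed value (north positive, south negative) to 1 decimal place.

Leg 1 (131°, 12.3 km): east 12.3 sin 131° = 9.28, north 12.3 cos 131° = -8.07
Leg 2 (318°, 10.6 km): east 10.6 sin 318° = -7.09, north 10.6 cos 318° = 7.88
Leg 3 (021°, 45.3 km): east 45.3 sin 21° = 16.23, north 45.3 cos 21° = 42.29
Leg 4 (285°, 36.7 km): east 36.7 sin 285° = -35.45, north 36.7 cos 285° = 9.50
Net north component: 51.60 km.

51.6 km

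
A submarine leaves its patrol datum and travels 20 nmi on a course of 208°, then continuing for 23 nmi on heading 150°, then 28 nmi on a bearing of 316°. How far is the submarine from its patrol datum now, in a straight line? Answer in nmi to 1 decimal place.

Leg 1 (208°, 20 nmi): east 20 sin 208° = -9.39, north 20 cos 208° = -17.66
Leg 2 (150°, 23 nmi): east 23 sin 150° = 11.50, north 23 cos 150° = -19.92
Leg 3 (316°, 28 nmi): east 28 sin 316° = -19.45, north 28 cos 316° = 20.14
Net: -17.34 east, -17.44 north. Distance = √((-17.34)² + (-17.44)²) = 24.590 nmi.

24.6 nmi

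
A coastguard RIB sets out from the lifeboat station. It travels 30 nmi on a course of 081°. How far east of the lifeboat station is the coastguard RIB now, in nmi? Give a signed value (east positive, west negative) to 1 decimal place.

29.6 nmi

Leg 1 (081°, 30 nmi): east 30 sin 81° = 29.63, north 30 cos 81° = 4.69
Net east component: 29.63 nmi.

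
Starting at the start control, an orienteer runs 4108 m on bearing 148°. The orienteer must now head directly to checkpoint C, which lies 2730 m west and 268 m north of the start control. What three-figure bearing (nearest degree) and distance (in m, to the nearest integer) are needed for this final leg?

307°, 6177 m

Leg 1 (148°, 4108 m): east 4108 sin 148° = 2176.91, north 4108 cos 148° = -3483.78
Current position: (2176.91, -3483.78). Target: (-2730, 268). Remaining: Δeast = -4906.91, Δnorth = 3751.78.
Bearing = atan2(-4906.91, 3751.78) mod 360° = 307.40°; distance = √((-4906.91)² + (3751.78)²) = 6176.861 m.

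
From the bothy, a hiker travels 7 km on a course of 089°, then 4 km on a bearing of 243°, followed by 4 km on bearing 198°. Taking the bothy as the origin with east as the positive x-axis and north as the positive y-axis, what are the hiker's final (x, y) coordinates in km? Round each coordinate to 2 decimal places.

(2.20, -5.50)

Leg 1 (089°, 7 km): east 7 sin 89° = 7.00, north 7 cos 89° = 0.12
Leg 2 (243°, 4 km): east 4 sin 243° = -3.56, north 4 cos 243° = -1.82
Leg 3 (198°, 4 km): east 4 sin 198° = -1.24, north 4 cos 198° = -3.80
Summing: 2.20 km east, -5.50 km north → (2.20, -5.50).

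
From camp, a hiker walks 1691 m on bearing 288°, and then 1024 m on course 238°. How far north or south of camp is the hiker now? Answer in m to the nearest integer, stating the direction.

Leg 1 (288°, 1691 m): east 1691 sin 288° = -1608.24, north 1691 cos 288° = 522.55
Leg 2 (238°, 1024 m): east 1024 sin 238° = -868.40, north 1024 cos 238° = -542.64
Net north component: -20.09 m.

20 m south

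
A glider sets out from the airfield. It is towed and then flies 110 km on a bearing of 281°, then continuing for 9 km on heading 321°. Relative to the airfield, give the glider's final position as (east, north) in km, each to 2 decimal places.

(-113.64, 27.98)

Leg 1 (281°, 110 km): east 110 sin 281° = -107.98, north 110 cos 281° = 20.99
Leg 2 (321°, 9 km): east 9 sin 321° = -5.66, north 9 cos 321° = 6.99
Summing: -113.64 km east, 27.98 km north → (-113.64, 27.98).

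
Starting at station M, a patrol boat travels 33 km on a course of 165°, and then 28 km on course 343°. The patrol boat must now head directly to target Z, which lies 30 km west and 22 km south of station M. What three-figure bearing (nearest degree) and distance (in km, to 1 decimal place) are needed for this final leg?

241°, 34.7 km

Leg 1 (165°, 33 km): east 33 sin 165° = 8.54, north 33 cos 165° = -31.88
Leg 2 (343°, 28 km): east 28 sin 343° = -8.19, north 28 cos 343° = 26.78
Current position: (0.35, -5.10). Target: (-30, -22). Remaining: Δeast = -30.35, Δnorth = -16.90.
Bearing = atan2(-30.35, -16.90) mod 360° = 240.89°; distance = √((-30.35)² + (-16.90)²) = 34.743 km.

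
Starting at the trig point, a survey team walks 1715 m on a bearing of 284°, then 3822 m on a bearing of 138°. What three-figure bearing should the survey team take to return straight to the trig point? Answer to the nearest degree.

Leg 1 (284°, 1715 m): east 1715 sin 284° = -1664.06, north 1715 cos 284° = 414.90
Leg 2 (138°, 3822 m): east 3822 sin 138° = 2557.42, north 3822 cos 138° = -2840.30
Net displacement: 893.36 east, -2425.40 north. Direction back to start is (-893.36, 2425.40): bearing = atan2(-893.36, 2425.40) mod 360° = 339.78° ≈ 340°.

340°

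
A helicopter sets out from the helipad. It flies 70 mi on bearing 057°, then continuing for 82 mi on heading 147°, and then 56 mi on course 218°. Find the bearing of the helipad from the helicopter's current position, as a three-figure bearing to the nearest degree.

317°

Leg 1 (057°, 70 mi): east 70 sin 57° = 58.71, north 70 cos 57° = 38.12
Leg 2 (147°, 82 mi): east 82 sin 147° = 44.66, north 82 cos 147° = -68.77
Leg 3 (218°, 56 mi): east 56 sin 218° = -34.48, north 56 cos 218° = -44.13
Net displacement: 68.89 east, -74.77 north. Direction back to start is (-68.89, 74.77): bearing = atan2(-68.89, 74.77) mod 360° = 317.35° ≈ 317°.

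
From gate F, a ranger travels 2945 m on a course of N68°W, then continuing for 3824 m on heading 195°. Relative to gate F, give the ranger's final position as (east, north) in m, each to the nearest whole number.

Leg 1 (N68°W, 2945 m): east 2945 sin 292° = -2730.56, north 2945 cos 292° = 1103.22
Leg 2 (195°, 3824 m): east 3824 sin 195° = -989.72, north 3824 cos 195° = -3693.70
Summing: -3720.28 m east, -2590.48 m north → (-3720, -2590).

(-3720, -2590)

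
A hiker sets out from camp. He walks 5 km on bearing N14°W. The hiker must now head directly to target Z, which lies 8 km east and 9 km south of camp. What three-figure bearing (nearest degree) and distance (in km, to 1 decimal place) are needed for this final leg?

146°, 16.6 km

Leg 1 (N14°W, 5 km): east 5 sin 346° = -1.21, north 5 cos 346° = 4.85
Current position: (-1.21, 4.85). Target: (8, -9). Remaining: Δeast = 9.21, Δnorth = -13.85.
Bearing = atan2(9.21, -13.85) mod 360° = 146.38°; distance = √((9.21)² + (-13.85)²) = 16.634 km.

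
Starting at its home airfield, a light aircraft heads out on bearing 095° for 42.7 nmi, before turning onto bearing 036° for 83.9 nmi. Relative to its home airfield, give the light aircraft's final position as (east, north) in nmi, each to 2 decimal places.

(91.85, 64.15)

Leg 1 (095°, 42.7 nmi): east 42.7 sin 95° = 42.54, north 42.7 cos 95° = -3.72
Leg 2 (036°, 83.9 nmi): east 83.9 sin 36° = 49.32, north 83.9 cos 36° = 67.88
Summing: 91.85 nmi east, 64.15 nmi north → (91.85, 64.15).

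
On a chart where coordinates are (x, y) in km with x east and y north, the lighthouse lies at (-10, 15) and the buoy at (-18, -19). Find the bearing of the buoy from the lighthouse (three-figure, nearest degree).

Δeast = -18 − -10 = -8.00; Δnorth = -19 − 15 = -34.00.
Bearing = atan2(Δeast, Δnorth) mod 360° = 193.24° ≈ 193°.

193°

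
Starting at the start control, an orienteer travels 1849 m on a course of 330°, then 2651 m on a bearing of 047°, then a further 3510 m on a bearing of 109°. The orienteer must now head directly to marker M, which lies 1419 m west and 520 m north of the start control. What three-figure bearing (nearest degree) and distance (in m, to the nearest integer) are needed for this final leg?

Leg 1 (330°, 1849 m): east 1849 sin 330° = -924.50, north 1849 cos 330° = 1601.28
Leg 2 (047°, 2651 m): east 2651 sin 47° = 1938.82, north 2651 cos 47° = 1807.98
Leg 3 (109°, 3510 m): east 3510 sin 109° = 3318.77, north 3510 cos 109° = -1142.74
Current position: (4333.09, 2266.51). Target: (-1419, 520). Remaining: Δeast = -5752.09, Δnorth = -1746.51.
Bearing = atan2(-5752.09, -1746.51) mod 360° = 253.11°; distance = √((-5752.09)² + (-1746.51)²) = 6011.392 m.

253°, 6011 m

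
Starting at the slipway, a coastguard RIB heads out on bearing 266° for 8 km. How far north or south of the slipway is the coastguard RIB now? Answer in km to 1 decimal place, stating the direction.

0.6 km south

Leg 1 (266°, 8 km): east 8 sin 266° = -7.98, north 8 cos 266° = -0.56
Net north component: -0.56 km.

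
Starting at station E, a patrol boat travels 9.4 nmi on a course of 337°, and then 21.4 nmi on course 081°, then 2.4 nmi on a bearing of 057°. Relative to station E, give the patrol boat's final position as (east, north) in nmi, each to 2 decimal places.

Leg 1 (337°, 9.4 nmi): east 9.4 sin 337° = -3.67, north 9.4 cos 337° = 8.65
Leg 2 (081°, 21.4 nmi): east 21.4 sin 81° = 21.14, north 21.4 cos 81° = 3.35
Leg 3 (057°, 2.4 nmi): east 2.4 sin 57° = 2.01, north 2.4 cos 57° = 1.31
Summing: 19.48 nmi east, 13.31 nmi north → (19.48, 13.31).

(19.48, 13.31)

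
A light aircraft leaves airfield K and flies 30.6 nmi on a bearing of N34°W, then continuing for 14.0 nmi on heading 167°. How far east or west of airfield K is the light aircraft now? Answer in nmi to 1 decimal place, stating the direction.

14.0 nmi west

Leg 1 (N34°W, 30.6 nmi): east 30.6 sin 326° = -17.11, north 30.6 cos 326° = 25.37
Leg 2 (167°, 14.0 nmi): east 14.0 sin 167° = 3.15, north 14.0 cos 167° = -13.64
Net east component: -13.96 nmi.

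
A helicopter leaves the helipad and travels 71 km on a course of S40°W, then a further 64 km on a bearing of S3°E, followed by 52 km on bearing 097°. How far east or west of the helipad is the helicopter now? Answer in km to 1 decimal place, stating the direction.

9.3 km east

Leg 1 (S40°W, 71 km): east 71 sin 220° = -45.64, north 71 cos 220° = -54.39
Leg 2 (S3°E, 64 km): east 64 sin 177° = 3.35, north 64 cos 177° = -63.91
Leg 3 (097°, 52 km): east 52 sin 97° = 51.61, north 52 cos 97° = -6.34
Net east component: 9.32 km.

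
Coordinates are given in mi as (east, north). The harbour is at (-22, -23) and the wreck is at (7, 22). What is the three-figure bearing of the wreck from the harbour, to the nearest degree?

Δeast = 7 − -22 = 29.00; Δnorth = 22 − -23 = 45.00.
Bearing = atan2(Δeast, Δnorth) mod 360° = 32.80° ≈ 033°.

033°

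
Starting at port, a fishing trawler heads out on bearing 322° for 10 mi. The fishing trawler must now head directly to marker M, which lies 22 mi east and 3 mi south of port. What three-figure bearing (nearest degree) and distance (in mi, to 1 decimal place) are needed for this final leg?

Leg 1 (322°, 10 mi): east 10 sin 322° = -6.16, north 10 cos 322° = 7.88
Current position: (-6.16, 7.88). Target: (22, -3). Remaining: Δeast = 28.16, Δnorth = -10.88.
Bearing = atan2(28.16, -10.88) mod 360° = 111.13°; distance = √((28.16)² + (-10.88)²) = 30.186 mi.

111°, 30.2 mi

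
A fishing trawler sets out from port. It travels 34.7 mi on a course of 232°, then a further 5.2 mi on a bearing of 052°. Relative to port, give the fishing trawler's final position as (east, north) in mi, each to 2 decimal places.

(-23.25, -18.16)

Leg 1 (232°, 34.7 mi): east 34.7 sin 232° = -27.34, north 34.7 cos 232° = -21.36
Leg 2 (052°, 5.2 mi): east 5.2 sin 52° = 4.10, north 5.2 cos 52° = 3.20
Summing: -23.25 mi east, -18.16 mi north → (-23.25, -18.16).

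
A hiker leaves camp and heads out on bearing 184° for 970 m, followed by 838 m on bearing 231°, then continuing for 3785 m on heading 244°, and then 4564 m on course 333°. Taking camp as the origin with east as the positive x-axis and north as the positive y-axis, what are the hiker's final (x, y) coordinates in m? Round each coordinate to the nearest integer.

Leg 1 (184°, 970 m): east 970 sin 184° = -67.66, north 970 cos 184° = -967.64
Leg 2 (231°, 838 m): east 838 sin 231° = -651.25, north 838 cos 231° = -527.37
Leg 3 (244°, 3785 m): east 3785 sin 244° = -3401.94, north 3785 cos 244° = -1659.23
Leg 4 (333°, 4564 m): east 4564 sin 333° = -2072.01, north 4564 cos 333° = 4066.55
Summing: -6192.86 m east, 912.31 m north → (-6193, 912).

(-6193, 912)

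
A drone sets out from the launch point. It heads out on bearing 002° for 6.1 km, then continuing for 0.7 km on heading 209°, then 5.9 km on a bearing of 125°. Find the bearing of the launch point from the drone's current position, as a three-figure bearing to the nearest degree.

246°

Leg 1 (002°, 6.1 km): east 6.1 sin 2° = 0.21, north 6.1 cos 2° = 6.10
Leg 2 (209°, 0.7 km): east 0.7 sin 209° = -0.34, north 0.7 cos 209° = -0.61
Leg 3 (125°, 5.9 km): east 5.9 sin 125° = 4.83, north 5.9 cos 125° = -3.38
Net displacement: 4.71 east, 2.10 north. Direction back to start is (-4.71, -2.10): bearing = atan2(-4.71, -2.10) mod 360° = 245.95° ≈ 246°.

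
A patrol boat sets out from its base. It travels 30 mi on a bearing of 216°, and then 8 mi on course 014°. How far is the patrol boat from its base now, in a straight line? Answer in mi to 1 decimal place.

Leg 1 (216°, 30 mi): east 30 sin 216° = -17.63, north 30 cos 216° = -24.27
Leg 2 (014°, 8 mi): east 8 sin 14° = 1.94, north 8 cos 14° = 7.76
Net: -15.70 east, -16.51 north. Distance = √((-15.70)² + (-16.51)²) = 22.781 mi.

22.8 mi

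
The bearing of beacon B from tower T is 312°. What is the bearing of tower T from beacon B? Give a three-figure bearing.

132°

Back-bearing = 312° − 180° = 132°.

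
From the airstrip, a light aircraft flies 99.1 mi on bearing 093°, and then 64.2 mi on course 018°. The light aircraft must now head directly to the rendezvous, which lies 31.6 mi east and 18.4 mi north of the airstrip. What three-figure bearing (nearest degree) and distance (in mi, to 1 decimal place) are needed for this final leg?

247°, 94.9 mi

Leg 1 (093°, 99.1 mi): east 99.1 sin 93° = 98.96, north 99.1 cos 93° = -5.19
Leg 2 (018°, 64.2 mi): east 64.2 sin 18° = 19.84, north 64.2 cos 18° = 61.06
Current position: (118.80, 55.87). Target: (31.6, 18.4). Remaining: Δeast = -87.20, Δnorth = -37.47.
Bearing = atan2(-87.20, -37.47) mod 360° = 246.75°; distance = √((-87.20)² + (-37.47)²) = 94.913 mi.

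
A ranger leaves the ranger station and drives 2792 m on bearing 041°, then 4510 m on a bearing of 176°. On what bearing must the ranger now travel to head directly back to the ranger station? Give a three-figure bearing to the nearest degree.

318°

Leg 1 (041°, 2792 m): east 2792 sin 41° = 1831.72, north 2792 cos 41° = 2107.15
Leg 2 (176°, 4510 m): east 4510 sin 176° = 314.60, north 4510 cos 176° = -4499.01
Net displacement: 2146.32 east, -2391.86 north. Direction back to start is (-2146.32, 2391.86): bearing = atan2(-2146.32, 2391.86) mod 360° = 318.10° ≈ 318°.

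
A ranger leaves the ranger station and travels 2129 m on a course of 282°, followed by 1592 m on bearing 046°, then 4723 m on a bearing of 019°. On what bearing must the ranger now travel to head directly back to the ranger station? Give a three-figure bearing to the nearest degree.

Leg 1 (282°, 2129 m): east 2129 sin 282° = -2082.48, north 2129 cos 282° = 442.64
Leg 2 (046°, 1592 m): east 1592 sin 46° = 1145.19, north 1592 cos 46° = 1105.90
Leg 3 (019°, 4723 m): east 4723 sin 19° = 1537.66, north 4723 cos 19° = 4465.68
Net displacement: 600.37 east, 6014.22 north. Direction back to start is (-600.37, -6014.22): bearing = atan2(-600.37, -6014.22) mod 360° = 185.70° ≈ 186°.

186°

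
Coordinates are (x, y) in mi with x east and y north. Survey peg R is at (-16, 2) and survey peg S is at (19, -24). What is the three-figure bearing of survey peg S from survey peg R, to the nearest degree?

Δeast = 19 − -16 = 35.00; Δnorth = -24 − 2 = -26.00.
Bearing = atan2(Δeast, Δnorth) mod 360° = 126.61° ≈ 127°.

127°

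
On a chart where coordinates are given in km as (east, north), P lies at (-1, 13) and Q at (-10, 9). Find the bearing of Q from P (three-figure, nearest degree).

Δeast = -10 − -1 = -9.00; Δnorth = 9 − 13 = -4.00.
Bearing = atan2(Δeast, Δnorth) mod 360° = 246.04° ≈ 246°.

246°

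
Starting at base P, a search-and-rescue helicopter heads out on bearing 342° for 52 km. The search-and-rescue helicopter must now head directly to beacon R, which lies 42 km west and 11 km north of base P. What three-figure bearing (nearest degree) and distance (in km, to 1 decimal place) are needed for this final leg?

Leg 1 (342°, 52 km): east 52 sin 342° = -16.07, north 52 cos 342° = 49.45
Current position: (-16.07, 49.45). Target: (-42, 11). Remaining: Δeast = -25.93, Δnorth = -38.45.
Bearing = atan2(-25.93, -38.45) mod 360° = 213.99°; distance = √((-25.93)² + (-38.45)²) = 46.381 km.

214°, 46.4 km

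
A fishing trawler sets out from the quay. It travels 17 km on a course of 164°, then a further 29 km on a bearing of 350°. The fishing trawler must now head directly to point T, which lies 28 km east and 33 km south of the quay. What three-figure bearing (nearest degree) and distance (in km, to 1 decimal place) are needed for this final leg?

148°, 53.4 km

Leg 1 (164°, 17 km): east 17 sin 164° = 4.69, north 17 cos 164° = -16.34
Leg 2 (350°, 29 km): east 29 sin 350° = -5.04, north 29 cos 350° = 28.56
Current position: (-0.35, 12.22). Target: (28, -33). Remaining: Δeast = 28.35, Δnorth = -45.22.
Bearing = atan2(28.35, -45.22) mod 360° = 147.91°; distance = √((28.35)² + (-45.22)²) = 53.370 km.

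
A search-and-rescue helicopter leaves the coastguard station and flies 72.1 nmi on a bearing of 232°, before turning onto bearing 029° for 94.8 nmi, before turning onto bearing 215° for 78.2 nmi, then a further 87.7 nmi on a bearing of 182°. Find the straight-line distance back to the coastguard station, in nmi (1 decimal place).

127.5 nmi

Leg 1 (232°, 72.1 nmi): east 72.1 sin 232° = -56.82, north 72.1 cos 232° = -44.39
Leg 2 (029°, 94.8 nmi): east 94.8 sin 29° = 45.96, north 94.8 cos 29° = 82.91
Leg 3 (215°, 78.2 nmi): east 78.2 sin 215° = -44.85, north 78.2 cos 215° = -64.06
Leg 4 (182°, 87.7 nmi): east 87.7 sin 182° = -3.06, north 87.7 cos 182° = -87.65
Net: -58.77 east, -113.18 north. Distance = √((-58.77)² + (-113.18)²) = 127.528 nmi.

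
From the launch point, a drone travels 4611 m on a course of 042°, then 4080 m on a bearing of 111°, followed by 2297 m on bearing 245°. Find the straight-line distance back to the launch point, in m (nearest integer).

Leg 1 (042°, 4611 m): east 4611 sin 42° = 3085.36, north 4611 cos 42° = 3426.64
Leg 2 (111°, 4080 m): east 4080 sin 111° = 3809.01, north 4080 cos 111° = -1462.14
Leg 3 (245°, 2297 m): east 2297 sin 245° = -2081.79, north 2297 cos 245° = -970.75
Net: 4812.58 east, 993.75 north. Distance = √((4812.58)² + (993.75)²) = 4914.108 m.

4914 m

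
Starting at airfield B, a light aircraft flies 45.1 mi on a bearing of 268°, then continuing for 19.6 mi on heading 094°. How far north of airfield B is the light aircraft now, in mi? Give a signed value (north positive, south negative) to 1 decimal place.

Leg 1 (268°, 45.1 mi): east 45.1 sin 268° = -45.07, north 45.1 cos 268° = -1.57
Leg 2 (094°, 19.6 mi): east 19.6 sin 94° = 19.55, north 19.6 cos 94° = -1.37
Net north component: -2.94 mi.

-2.9 mi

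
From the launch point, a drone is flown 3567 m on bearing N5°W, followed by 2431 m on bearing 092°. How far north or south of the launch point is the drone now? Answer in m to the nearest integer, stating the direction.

Leg 1 (N5°W, 3567 m): east 3567 sin 355° = -310.88, north 3567 cos 355° = 3553.43
Leg 2 (092°, 2431 m): east 2431 sin 92° = 2429.52, north 2431 cos 92° = -84.84
Net north component: 3468.59 m.

3469 m north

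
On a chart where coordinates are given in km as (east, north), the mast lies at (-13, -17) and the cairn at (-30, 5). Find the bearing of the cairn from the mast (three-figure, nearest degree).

322°

Δeast = -30 − -13 = -17.00; Δnorth = 5 − -17 = 22.00.
Bearing = atan2(Δeast, Δnorth) mod 360° = 322.31° ≈ 322°.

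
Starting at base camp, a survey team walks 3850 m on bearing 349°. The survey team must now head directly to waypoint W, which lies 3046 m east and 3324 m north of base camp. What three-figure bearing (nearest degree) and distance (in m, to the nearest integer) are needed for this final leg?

097°, 3808 m

Leg 1 (349°, 3850 m): east 3850 sin 349° = -734.61, north 3850 cos 349° = 3779.26
Current position: (-734.61, 3779.26). Target: (3046, 3324). Remaining: Δeast = 3780.61, Δnorth = -455.26.
Bearing = atan2(3780.61, -455.26) mod 360° = 96.87°; distance = √((3780.61)² + (-455.26)²) = 3807.928 m.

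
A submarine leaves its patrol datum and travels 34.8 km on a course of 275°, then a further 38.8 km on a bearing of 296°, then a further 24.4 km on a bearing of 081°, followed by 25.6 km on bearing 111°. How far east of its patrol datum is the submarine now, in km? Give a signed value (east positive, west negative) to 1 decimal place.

Leg 1 (275°, 34.8 km): east 34.8 sin 275° = -34.67, north 34.8 cos 275° = 3.03
Leg 2 (296°, 38.8 km): east 38.8 sin 296° = -34.87, north 38.8 cos 296° = 17.01
Leg 3 (081°, 24.4 km): east 24.4 sin 81° = 24.10, north 24.4 cos 81° = 3.82
Leg 4 (111°, 25.6 km): east 25.6 sin 111° = 23.90, north 25.6 cos 111° = -9.17
Net east component: -21.54 km.

-21.5 km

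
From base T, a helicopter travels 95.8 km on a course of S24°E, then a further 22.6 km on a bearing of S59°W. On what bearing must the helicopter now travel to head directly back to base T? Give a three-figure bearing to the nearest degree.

349°

Leg 1 (S24°E, 95.8 km): east 95.8 sin 156° = 38.97, north 95.8 cos 156° = -87.52
Leg 2 (S59°W, 22.6 km): east 22.6 sin 239° = -19.37, north 22.6 cos 239° = -11.64
Net displacement: 19.59 east, -99.16 north. Direction back to start is (-19.59, 99.16): bearing = atan2(-19.59, 99.16) mod 360° = 348.82° ≈ 349°.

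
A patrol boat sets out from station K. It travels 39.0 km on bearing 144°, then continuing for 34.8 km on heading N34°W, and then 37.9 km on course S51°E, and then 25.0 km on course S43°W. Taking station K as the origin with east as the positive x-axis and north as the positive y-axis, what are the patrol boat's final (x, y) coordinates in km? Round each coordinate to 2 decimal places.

Leg 1 (144°, 39.0 km): east 39.0 sin 144° = 22.92, north 39.0 cos 144° = -31.55
Leg 2 (N34°W, 34.8 km): east 34.8 sin 326° = -19.46, north 34.8 cos 326° = 28.85
Leg 3 (S51°E, 37.9 km): east 37.9 sin 129° = 29.45, north 37.9 cos 129° = -23.85
Leg 4 (S43°W, 25.0 km): east 25.0 sin 223° = -17.05, north 25.0 cos 223° = -18.28
Summing: 15.87 km east, -44.84 km north → (15.87, -44.84).

(15.87, -44.84)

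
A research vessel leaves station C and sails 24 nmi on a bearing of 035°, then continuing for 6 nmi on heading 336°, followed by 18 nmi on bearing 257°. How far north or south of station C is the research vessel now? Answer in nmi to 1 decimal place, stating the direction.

Leg 1 (035°, 24 nmi): east 24 sin 35° = 13.77, north 24 cos 35° = 19.66
Leg 2 (336°, 6 nmi): east 6 sin 336° = -2.44, north 6 cos 336° = 5.48
Leg 3 (257°, 18 nmi): east 18 sin 257° = -17.54, north 18 cos 257° = -4.05
Net north component: 21.09 nmi.

21.1 nmi north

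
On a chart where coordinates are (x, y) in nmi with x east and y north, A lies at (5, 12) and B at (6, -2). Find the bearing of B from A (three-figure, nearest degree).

Δeast = 6 − 5 = 1.00; Δnorth = -2 − 12 = -14.00.
Bearing = atan2(Δeast, Δnorth) mod 360° = 175.91° ≈ 176°.

176°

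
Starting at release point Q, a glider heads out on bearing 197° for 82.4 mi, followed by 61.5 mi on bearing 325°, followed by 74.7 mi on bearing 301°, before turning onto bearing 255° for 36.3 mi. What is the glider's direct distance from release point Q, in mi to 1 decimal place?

Leg 1 (197°, 82.4 mi): east 82.4 sin 197° = -24.09, north 82.4 cos 197° = -78.80
Leg 2 (325°, 61.5 mi): east 61.5 sin 325° = -35.27, north 61.5 cos 325° = 50.38
Leg 3 (301°, 74.7 mi): east 74.7 sin 301° = -64.03, north 74.7 cos 301° = 38.47
Leg 4 (255°, 36.3 mi): east 36.3 sin 255° = -35.06, north 36.3 cos 255° = -9.40
Net: -158.46 east, 0.66 north. Distance = √((-158.46)² + (0.66)²) = 158.461 mi.

158.5 mi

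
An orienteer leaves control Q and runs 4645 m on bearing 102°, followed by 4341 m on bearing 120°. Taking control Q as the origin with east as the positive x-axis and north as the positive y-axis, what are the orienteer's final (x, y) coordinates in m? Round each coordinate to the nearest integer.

Leg 1 (102°, 4645 m): east 4645 sin 102° = 4543.50, north 4645 cos 102° = -965.75
Leg 2 (120°, 4341 m): east 4341 sin 120° = 3759.42, north 4341 cos 120° = -2170.50
Summing: 8302.91 m east, -3136.25 m north → (8303, -3136).

(8303, -3136)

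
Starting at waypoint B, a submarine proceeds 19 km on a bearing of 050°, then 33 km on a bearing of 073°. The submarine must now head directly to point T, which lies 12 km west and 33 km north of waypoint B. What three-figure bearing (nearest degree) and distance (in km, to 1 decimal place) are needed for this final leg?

Leg 1 (050°, 19 km): east 19 sin 50° = 14.55, north 19 cos 50° = 12.21
Leg 2 (073°, 33 km): east 33 sin 73° = 31.56, north 33 cos 73° = 9.65
Current position: (46.11, 21.86). Target: (-12, 33). Remaining: Δeast = -58.11, Δnorth = 11.14.
Bearing = atan2(-58.11, 11.14) mod 360° = 280.85°; distance = √((-58.11)² + (11.14)²) = 59.171 km.

281°, 59.2 km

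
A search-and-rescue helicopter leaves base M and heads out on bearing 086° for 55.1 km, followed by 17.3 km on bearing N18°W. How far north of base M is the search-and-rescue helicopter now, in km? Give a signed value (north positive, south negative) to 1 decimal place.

Leg 1 (086°, 55.1 km): east 55.1 sin 86° = 54.97, north 55.1 cos 86° = 3.84
Leg 2 (N18°W, 17.3 km): east 17.3 sin 342° = -5.35, north 17.3 cos 342° = 16.45
Net north component: 20.30 km.

20.3 km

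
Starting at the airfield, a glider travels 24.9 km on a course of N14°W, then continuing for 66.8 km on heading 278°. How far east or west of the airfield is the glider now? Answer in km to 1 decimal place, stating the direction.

Leg 1 (N14°W, 24.9 km): east 24.9 sin 346° = -6.02, north 24.9 cos 346° = 24.16
Leg 2 (278°, 66.8 km): east 66.8 sin 278° = -66.15, north 66.8 cos 278° = 9.30
Net east component: -72.17 km.

72.2 km west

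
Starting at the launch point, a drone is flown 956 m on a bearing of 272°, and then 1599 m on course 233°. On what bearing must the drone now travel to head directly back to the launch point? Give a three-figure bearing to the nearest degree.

Leg 1 (272°, 956 m): east 956 sin 272° = -955.42, north 956 cos 272° = 33.36
Leg 2 (233°, 1599 m): east 1599 sin 233° = -1277.02, north 1599 cos 233° = -962.30
Net displacement: -2232.44 east, -928.94 north. Direction back to start is (2232.44, 928.94): bearing = atan2(2232.44, 928.94) mod 360° = 67.41° ≈ 067°.

067°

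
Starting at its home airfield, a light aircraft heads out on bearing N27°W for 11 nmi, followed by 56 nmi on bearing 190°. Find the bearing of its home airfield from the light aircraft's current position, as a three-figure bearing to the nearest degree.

018°

Leg 1 (N27°W, 11 nmi): east 11 sin 333° = -4.99, north 11 cos 333° = 9.80
Leg 2 (190°, 56 nmi): east 56 sin 190° = -9.72, north 56 cos 190° = -55.15
Net displacement: -14.72 east, -45.35 north. Direction back to start is (14.72, 45.35): bearing = atan2(14.72, 45.35) mod 360° = 17.98° ≈ 018°.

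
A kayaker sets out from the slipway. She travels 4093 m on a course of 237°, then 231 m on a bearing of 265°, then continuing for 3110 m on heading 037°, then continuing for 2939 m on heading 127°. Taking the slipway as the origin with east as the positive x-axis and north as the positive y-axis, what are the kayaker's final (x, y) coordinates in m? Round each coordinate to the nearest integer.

(556, -1534)

Leg 1 (237°, 4093 m): east 4093 sin 237° = -3432.68, north 4093 cos 237° = -2229.21
Leg 2 (265°, 231 m): east 231 sin 265° = -230.12, north 231 cos 265° = -20.13
Leg 3 (037°, 3110 m): east 3110 sin 37° = 1871.64, north 3110 cos 37° = 2483.76
Leg 4 (127°, 2939 m): east 2939 sin 127° = 2347.19, north 2939 cos 127° = -1768.73
Summing: 556.03 m east, -1534.32 m north → (556, -1534).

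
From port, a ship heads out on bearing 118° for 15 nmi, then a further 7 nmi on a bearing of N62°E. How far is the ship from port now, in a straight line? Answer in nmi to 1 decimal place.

Leg 1 (118°, 15 nmi): east 15 sin 118° = 13.24, north 15 cos 118° = -7.04
Leg 2 (N62°E, 7 nmi): east 7 sin 62° = 6.18, north 7 cos 62° = 3.29
Net: 19.42 east, -3.76 north. Distance = √((19.42)² + (-3.76)²) = 19.785 nmi.

19.8 nmi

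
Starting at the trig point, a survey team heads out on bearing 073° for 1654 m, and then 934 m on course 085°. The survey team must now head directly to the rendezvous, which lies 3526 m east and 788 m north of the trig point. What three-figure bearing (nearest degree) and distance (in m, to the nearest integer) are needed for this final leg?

Leg 1 (073°, 1654 m): east 1654 sin 73° = 1581.73, north 1654 cos 73° = 483.58
Leg 2 (085°, 934 m): east 934 sin 85° = 930.45, north 934 cos 85° = 81.40
Current position: (2512.17, 564.99). Target: (3526, 788). Remaining: Δeast = 1013.83, Δnorth = 223.01.
Bearing = atan2(1013.83, 223.01) mod 360° = 77.59°; distance = √((1013.83)² + (223.01)²) = 1038.065 m.

078°, 1038 m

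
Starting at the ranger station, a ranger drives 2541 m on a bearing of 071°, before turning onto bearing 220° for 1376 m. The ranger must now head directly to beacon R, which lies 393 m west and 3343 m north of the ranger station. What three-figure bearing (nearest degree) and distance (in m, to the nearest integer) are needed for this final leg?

332°, 4049 m

Leg 1 (071°, 2541 m): east 2541 sin 71° = 2402.56, north 2541 cos 71° = 827.27
Leg 2 (220°, 1376 m): east 1376 sin 220° = -884.48, north 1376 cos 220° = -1054.08
Current position: (1518.09, -226.81). Target: (-393, 3343). Remaining: Δeast = -1911.09, Δnorth = 3569.81.
Bearing = atan2(-1911.09, 3569.81) mod 360° = 331.84°; distance = √((-1911.09)² + (3569.81)²) = 4049.171 m.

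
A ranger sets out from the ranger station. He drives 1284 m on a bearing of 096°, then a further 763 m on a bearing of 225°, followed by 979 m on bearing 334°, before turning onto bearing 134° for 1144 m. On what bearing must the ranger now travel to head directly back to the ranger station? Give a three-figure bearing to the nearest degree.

297°

Leg 1 (096°, 1284 m): east 1284 sin 96° = 1276.97, north 1284 cos 96° = -134.21
Leg 2 (225°, 763 m): east 763 sin 225° = -539.52, north 763 cos 225° = -539.52
Leg 3 (334°, 979 m): east 979 sin 334° = -429.17, north 979 cos 334° = 879.92
Leg 4 (134°, 1144 m): east 1144 sin 134° = 822.92, north 1144 cos 134° = -794.69
Net displacement: 1131.20 east, -588.51 north. Direction back to start is (-1131.20, 588.51): bearing = atan2(-1131.20, 588.51) mod 360° = 297.49° ≈ 297°.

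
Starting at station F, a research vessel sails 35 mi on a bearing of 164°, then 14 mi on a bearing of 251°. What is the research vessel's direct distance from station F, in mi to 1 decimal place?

Leg 1 (164°, 35 mi): east 35 sin 164° = 9.65, north 35 cos 164° = -33.64
Leg 2 (251°, 14 mi): east 14 sin 251° = -13.24, north 14 cos 251° = -4.56
Net: -3.59 east, -38.20 north. Distance = √((-3.59)² + (-38.20)²) = 38.370 mi.

38.4 mi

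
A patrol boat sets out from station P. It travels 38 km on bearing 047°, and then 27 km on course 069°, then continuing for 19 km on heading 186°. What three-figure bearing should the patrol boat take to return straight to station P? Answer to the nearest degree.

Leg 1 (047°, 38 km): east 38 sin 47° = 27.79, north 38 cos 47° = 25.92
Leg 2 (069°, 27 km): east 27 sin 69° = 25.21, north 27 cos 69° = 9.68
Leg 3 (186°, 19 km): east 19 sin 186° = -1.99, north 19 cos 186° = -18.90
Net displacement: 51.01 east, 16.70 north. Direction back to start is (-51.01, -16.70): bearing = atan2(-51.01, -16.70) mod 360° = 251.88° ≈ 252°.

252°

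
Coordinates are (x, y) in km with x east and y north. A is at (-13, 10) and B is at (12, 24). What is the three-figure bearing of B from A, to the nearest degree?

061°

Δeast = 12 − -13 = 25.00; Δnorth = 24 − 10 = 14.00.
Bearing = atan2(Δeast, Δnorth) mod 360° = 60.75° ≈ 061°.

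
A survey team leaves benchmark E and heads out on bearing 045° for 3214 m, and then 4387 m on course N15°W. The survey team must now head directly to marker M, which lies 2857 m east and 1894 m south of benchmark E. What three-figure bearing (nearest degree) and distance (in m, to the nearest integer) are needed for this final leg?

Leg 1 (045°, 3214 m): east 3214 sin 45° = 2272.64, north 3214 cos 45° = 2272.64
Leg 2 (N15°W, 4387 m): east 4387 sin 345° = -1135.44, north 4387 cos 345° = 4237.52
Current position: (1137.20, 6510.16). Target: (2857, -1894). Remaining: Δeast = 1719.80, Δnorth = -8404.16.
Bearing = atan2(1719.80, -8404.16) mod 360° = 168.43°; distance = √((1719.80)² + (-8404.16)²) = 8578.320 m.

168°, 8578 m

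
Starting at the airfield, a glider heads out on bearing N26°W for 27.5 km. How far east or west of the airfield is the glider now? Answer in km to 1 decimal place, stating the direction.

12.1 km west

Leg 1 (N26°W, 27.5 km): east 27.5 sin 334° = -12.06, north 27.5 cos 334° = 24.72
Net east component: -12.06 km.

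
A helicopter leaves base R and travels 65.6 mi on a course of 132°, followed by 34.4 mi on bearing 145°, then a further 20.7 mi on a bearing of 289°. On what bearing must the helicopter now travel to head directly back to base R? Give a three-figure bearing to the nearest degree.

Leg 1 (132°, 65.6 mi): east 65.6 sin 132° = 48.75, north 65.6 cos 132° = -43.89
Leg 2 (145°, 34.4 mi): east 34.4 sin 145° = 19.73, north 34.4 cos 145° = -28.18
Leg 3 (289°, 20.7 mi): east 20.7 sin 289° = -19.57, north 20.7 cos 289° = 6.74
Net displacement: 48.91 east, -65.33 north. Direction back to start is (-48.91, 65.33): bearing = atan2(-48.91, 65.33) mod 360° = 323.18° ≈ 323°.

323°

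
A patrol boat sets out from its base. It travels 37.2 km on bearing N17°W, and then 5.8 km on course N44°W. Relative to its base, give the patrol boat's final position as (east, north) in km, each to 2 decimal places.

Leg 1 (N17°W, 37.2 km): east 37.2 sin 343° = -10.88, north 37.2 cos 343° = 35.57
Leg 2 (N44°W, 5.8 km): east 5.8 sin 316° = -4.03, north 5.8 cos 316° = 4.17
Summing: -14.91 km east, 39.75 km north → (-14.91, 39.75).

(-14.91, 39.75)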